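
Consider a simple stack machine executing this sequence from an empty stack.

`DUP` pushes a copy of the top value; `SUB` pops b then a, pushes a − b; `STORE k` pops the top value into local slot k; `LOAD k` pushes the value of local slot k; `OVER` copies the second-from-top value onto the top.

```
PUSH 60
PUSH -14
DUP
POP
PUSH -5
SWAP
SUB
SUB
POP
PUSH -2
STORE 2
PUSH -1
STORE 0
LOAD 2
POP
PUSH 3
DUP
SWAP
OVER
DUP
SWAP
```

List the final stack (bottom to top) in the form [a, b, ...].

[3, 3, 3, 3]

PUSH 60  → [60]
PUSH -14 → [60, -14]
DUP      → [60, -14, -14]
POP      → [60, -14]
PUSH -5  → [60, -14, -5]
SWAP     → [60, -5, -14]
SUB      → [60, 9]
SUB      → [51]
POP      → []
PUSH -2  → [-2]
STORE 2  → []
PUSH -1  → [-1]
STORE 0  → []
LOAD 2   → [-2]
POP      → []
PUSH 3   → [3]
DUP      → [3, 3]
SWAP     → [3, 3]
OVER     → [3, 3, 3]
DUP      → [3, 3, 3, 3]
SWAP     → [3, 3, 3, 3]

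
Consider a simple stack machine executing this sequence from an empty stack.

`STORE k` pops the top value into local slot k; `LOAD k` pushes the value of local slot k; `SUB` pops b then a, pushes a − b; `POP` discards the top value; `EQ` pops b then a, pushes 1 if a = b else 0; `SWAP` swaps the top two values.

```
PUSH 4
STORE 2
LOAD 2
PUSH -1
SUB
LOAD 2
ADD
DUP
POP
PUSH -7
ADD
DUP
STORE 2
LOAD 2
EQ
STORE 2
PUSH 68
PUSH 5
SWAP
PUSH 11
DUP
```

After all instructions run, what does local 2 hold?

PUSH 4  → 4
STORE 2 → (empty)
LOAD 2  → 4
PUSH -1 → 4 -1
SUB     → 5
LOAD 2  → 5 4
ADD     → 9
DUP     → 9 9
POP     → 9
PUSH -7 → 9 -7
ADD     → 2
DUP     → 2 2
STORE 2 → 2
LOAD 2  → 2 2
EQ      → 1
STORE 2 → (empty)
PUSH 68 → 68
PUSH 5  → 68 5
SWAP    → 5 68
PUSH 11 → 5 68 11
DUP     → 5 68 11 11

1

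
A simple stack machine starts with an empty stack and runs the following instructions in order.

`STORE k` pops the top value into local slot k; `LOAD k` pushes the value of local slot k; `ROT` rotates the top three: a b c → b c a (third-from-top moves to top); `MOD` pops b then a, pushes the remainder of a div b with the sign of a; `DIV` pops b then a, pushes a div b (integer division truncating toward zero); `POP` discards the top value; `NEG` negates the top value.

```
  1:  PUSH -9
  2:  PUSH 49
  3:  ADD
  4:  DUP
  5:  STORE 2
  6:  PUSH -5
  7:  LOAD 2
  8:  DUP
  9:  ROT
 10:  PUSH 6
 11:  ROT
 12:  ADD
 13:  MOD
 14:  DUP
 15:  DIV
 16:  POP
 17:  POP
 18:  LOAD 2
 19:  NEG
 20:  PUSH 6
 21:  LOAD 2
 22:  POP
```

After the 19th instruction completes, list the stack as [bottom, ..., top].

[40, -40]

PUSH -9 -> [-9]
PUSH 49 -> [-9, 49]
ADD     -> [40]
DUP     -> [40, 40]
STORE 2 -> [40]
PUSH -5 -> [40, -5]
LOAD 2  -> [40, -5, 40]
DUP     -> [40, -5, 40, 40]
ROT     -> [40, 40, 40, -5]
PUSH 6  -> [40, 40, 40, -5, 6]
ROT     -> [40, 40, -5, 6, 40]
ADD     -> [40, 40, -5, 46]
MOD     -> [40, 40, -5]
DUP     -> [40, 40, -5, -5]
DIV     -> [40, 40, 1]
POP     -> [40, 40]
POP     -> [40]
LOAD 2  -> [40, 40]
NEG     -> [40, -40]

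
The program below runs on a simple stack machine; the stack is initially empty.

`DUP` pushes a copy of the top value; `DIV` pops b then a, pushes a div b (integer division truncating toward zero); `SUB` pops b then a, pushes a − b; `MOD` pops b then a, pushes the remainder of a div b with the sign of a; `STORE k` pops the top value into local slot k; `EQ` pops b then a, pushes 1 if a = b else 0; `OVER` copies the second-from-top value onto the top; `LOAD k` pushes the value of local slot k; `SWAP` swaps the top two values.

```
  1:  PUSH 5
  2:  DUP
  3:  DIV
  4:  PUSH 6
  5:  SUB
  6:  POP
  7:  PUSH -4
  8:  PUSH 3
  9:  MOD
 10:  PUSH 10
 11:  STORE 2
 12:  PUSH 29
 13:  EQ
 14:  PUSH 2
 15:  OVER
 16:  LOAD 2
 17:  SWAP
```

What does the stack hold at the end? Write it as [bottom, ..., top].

PUSH 5  : 5
DUP     : 5 5
DIV     : 1
PUSH 6  : 1 6
SUB     : -5
POP     : (empty)
PUSH -4 : -4
PUSH 3  : -4 3
MOD     : -1
PUSH 10 : -1 10
STORE 2 : -1
PUSH 29 : -1 29
EQ      : 0
PUSH 2  : 0 2
OVER    : 0 2 0
LOAD 2  : 0 2 0 10
SWAP    : 0 2 10 0

[0, 2, 10, 0]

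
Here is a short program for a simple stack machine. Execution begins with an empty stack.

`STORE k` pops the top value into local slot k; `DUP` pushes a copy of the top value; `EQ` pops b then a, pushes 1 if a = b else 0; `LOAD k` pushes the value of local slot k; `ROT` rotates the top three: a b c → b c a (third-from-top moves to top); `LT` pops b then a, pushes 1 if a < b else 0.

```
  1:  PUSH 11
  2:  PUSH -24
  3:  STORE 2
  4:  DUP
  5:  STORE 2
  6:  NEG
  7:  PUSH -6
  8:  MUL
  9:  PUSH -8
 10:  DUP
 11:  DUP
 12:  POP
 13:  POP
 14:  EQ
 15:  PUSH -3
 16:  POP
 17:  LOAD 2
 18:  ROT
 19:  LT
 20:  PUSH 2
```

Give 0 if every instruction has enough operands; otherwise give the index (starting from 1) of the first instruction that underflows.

18

PUSH 11  → 11
PUSH -24 → 11 -24
STORE 2  → 11
DUP      → 11 11
STORE 2  → 11
NEG      → -11
PUSH -6  → -11 -6
MUL      → 66
PUSH -8  → 66 -8
DUP      → 66 -8 -8
DUP      → 66 -8 -8 -8
POP      → 66 -8 -8
POP      → 66 -8
EQ       → 0
PUSH -3  → 0 -3
POP      → 0
LOAD 2   → 0 11
ROT  — needs 3 operands, stack has 2 → underflow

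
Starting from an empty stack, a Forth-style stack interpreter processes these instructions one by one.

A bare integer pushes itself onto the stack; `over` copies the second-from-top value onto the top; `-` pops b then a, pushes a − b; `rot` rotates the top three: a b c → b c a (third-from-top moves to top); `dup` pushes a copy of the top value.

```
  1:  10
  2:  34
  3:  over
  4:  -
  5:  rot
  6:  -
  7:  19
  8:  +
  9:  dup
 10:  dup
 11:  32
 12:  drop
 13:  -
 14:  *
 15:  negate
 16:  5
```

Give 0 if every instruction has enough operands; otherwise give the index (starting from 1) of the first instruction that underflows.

10   -> 10
34   -> 10 34
over -> 10 34 10
-    -> 10 24
rot  — needs 3 operands, stack has 2 → underflow

5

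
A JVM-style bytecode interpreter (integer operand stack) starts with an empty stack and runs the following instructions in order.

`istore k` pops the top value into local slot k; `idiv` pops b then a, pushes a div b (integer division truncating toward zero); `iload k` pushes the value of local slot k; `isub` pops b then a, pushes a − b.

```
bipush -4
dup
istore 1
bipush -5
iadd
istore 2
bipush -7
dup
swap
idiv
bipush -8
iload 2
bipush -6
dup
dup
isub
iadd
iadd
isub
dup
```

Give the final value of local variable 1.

-4

bipush -4 -> -4
dup       -> -4 -4
istore 1  -> -4
bipush -5 -> -4 -5
iadd      -> -9
istore 2  -> (empty)
bipush -7 -> -7
dup       -> -7 -7
swap      -> -7 -7
idiv      -> 1
bipush -8 -> 1 -8
iload 2   -> 1 -8 -9
bipush -6 -> 1 -8 -9 -6
dup       -> 1 -8 -9 -6 -6
dup       -> 1 -8 -9 -6 -6 -6
isub      -> 1 -8 -9 -6 0
iadd      -> 1 -8 -9 -6
iadd      -> 1 -8 -15
isub      -> 1 7
dup       -> 1 7 7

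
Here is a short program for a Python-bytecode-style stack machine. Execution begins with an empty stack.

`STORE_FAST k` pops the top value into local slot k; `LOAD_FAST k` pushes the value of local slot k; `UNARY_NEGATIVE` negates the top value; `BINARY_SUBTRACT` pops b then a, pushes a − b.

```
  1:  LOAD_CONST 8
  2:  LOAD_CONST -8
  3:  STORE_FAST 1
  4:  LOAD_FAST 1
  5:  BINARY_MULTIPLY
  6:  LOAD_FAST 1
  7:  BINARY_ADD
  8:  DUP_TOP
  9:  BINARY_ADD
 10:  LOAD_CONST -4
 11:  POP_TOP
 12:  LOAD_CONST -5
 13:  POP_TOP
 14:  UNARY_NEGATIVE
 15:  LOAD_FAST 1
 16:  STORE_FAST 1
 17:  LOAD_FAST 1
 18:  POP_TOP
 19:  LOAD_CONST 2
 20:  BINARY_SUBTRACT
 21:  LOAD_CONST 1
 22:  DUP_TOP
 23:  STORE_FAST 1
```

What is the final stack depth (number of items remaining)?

LOAD_CONST 8    -> 8
LOAD_CONST -8   -> 8 -8
STORE_FAST 1    -> 8
LOAD_FAST 1     -> 8 -8
BINARY_MULTIPLY -> -64
LOAD_FAST 1     -> -64 -8
BINARY_ADD      -> -72
DUP_TOP         -> -72 -72
BINARY_ADD      -> -144
LOAD_CONST -4   -> -144 -4
POP_TOP         -> -144
LOAD_CONST -5   -> -144 -5
POP_TOP         -> -144
UNARY_NEGATIVE  -> 144
LOAD_FAST 1     -> 144 -8
STORE_FAST 1    -> 144
LOAD_FAST 1     -> 144 -8
POP_TOP         -> 144
LOAD_CONST 2    -> 144 2
BINARY_SUBTRACT -> 142
LOAD_CONST 1    -> 142 1
DUP_TOP         -> 142 1 1
STORE_FAST 1    -> 142 1

2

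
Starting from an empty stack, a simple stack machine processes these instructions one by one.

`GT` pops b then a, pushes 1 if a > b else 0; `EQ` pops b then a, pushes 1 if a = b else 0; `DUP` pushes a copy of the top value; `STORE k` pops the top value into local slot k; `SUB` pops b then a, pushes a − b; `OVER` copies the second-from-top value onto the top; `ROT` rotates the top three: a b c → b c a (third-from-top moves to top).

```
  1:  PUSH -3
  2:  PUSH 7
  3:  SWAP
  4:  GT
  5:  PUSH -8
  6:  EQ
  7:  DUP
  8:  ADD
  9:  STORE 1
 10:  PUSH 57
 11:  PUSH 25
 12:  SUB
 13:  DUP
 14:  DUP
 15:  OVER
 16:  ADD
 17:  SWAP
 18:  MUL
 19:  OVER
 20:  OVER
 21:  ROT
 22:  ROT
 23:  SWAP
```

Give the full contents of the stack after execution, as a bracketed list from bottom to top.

PUSH -3 : [-3]
PUSH 7  : [-3, 7]
SWAP    : [7, -3]
GT      : [1]
PUSH -8 : [1, -8]
EQ      : [0]
DUP     : [0, 0]
ADD     : [0]
STORE 1 : []
PUSH 57 : [57]
PUSH 25 : [57, 25]
SUB     : [32]
DUP     : [32, 32]
DUP     : [32, 32, 32]
OVER    : [32, 32, 32, 32]
ADD     : [32, 32, 64]
SWAP    : [32, 64, 32]
MUL     : [32, 2048]
OVER    : [32, 2048, 32]
OVER    : [32, 2048, 32, 2048]
ROT     : [32, 32, 2048, 2048]
ROT     : [32, 2048, 2048, 32]
SWAP    : [32, 2048, 32, 2048]

[32, 2048, 32, 2048]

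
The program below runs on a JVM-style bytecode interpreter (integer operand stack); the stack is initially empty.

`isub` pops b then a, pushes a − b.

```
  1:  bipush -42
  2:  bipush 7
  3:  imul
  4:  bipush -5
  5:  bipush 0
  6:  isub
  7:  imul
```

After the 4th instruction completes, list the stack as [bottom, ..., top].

[-294, -5]

bipush -42 -> [-42]
bipush 7   -> [-42, 7]
imul       -> [-294]
bipush -5  -> [-294, -5]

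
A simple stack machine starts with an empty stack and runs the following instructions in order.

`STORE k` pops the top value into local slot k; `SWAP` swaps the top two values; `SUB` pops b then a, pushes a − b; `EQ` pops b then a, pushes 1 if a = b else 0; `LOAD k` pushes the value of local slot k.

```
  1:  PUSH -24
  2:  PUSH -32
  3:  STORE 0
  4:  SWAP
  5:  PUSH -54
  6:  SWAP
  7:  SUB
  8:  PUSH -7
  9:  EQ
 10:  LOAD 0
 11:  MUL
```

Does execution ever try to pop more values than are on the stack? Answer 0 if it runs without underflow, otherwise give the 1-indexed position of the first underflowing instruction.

4

PUSH -24 : [-24]
PUSH -32 : [-24, -32]
STORE 0  : [-24]
SWAP  — needs 2 operands, stack has 1 → underflow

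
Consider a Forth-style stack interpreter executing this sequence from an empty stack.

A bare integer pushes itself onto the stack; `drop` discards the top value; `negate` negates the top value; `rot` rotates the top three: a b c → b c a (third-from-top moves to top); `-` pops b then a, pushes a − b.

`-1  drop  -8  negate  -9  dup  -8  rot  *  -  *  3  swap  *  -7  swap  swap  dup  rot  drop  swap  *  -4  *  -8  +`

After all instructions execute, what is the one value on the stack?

-1      -1
drop    (empty)
-8      -8
negate  8
-9      8 -9
dup     8 -9 -9
-8      8 -9 -9 -8
rot     8 -9 -8 -9
*       8 -9 72
-       8 -81
*       -648
3       -648 3
swap    3 -648
*       -1944
-7      -1944 -7
swap    -7 -1944
swap    -1944 -7
dup     -1944 -7 -7
rot     -7 -7 -1944
drop    -7 -7
swap    -7 -7
*       49
-4      49 -4
*       -196
-8      -196 -8
+       -204

-204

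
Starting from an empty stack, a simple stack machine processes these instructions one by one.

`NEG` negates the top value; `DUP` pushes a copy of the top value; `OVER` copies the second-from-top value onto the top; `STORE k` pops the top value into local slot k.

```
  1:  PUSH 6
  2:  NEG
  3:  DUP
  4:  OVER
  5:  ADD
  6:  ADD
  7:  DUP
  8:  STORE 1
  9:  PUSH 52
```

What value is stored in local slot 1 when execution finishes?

-18

PUSH 6   6
NEG      -6
DUP      -6 -6
OVER     -6 -6 -6
ADD      -6 -12
ADD      -18
DUP      -18 -18
STORE 1  -18
PUSH 52  -18 52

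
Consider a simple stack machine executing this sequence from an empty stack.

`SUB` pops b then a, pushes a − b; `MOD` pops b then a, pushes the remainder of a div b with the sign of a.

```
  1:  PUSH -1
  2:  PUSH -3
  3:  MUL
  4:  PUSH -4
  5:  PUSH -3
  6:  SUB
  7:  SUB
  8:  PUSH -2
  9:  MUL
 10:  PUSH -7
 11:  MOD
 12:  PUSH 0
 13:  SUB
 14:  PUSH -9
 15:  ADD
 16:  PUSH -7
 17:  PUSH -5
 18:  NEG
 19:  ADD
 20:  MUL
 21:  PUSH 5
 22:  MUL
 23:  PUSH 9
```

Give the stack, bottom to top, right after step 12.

[-1, 0]

PUSH -1 -> [-1]
PUSH -3 -> [-1, -3]
MUL     -> [3]
PUSH -4 -> [3, -4]
PUSH -3 -> [3, -4, -3]
SUB     -> [3, -1]
SUB     -> [4]
PUSH -2 -> [4, -2]
MUL     -> [-8]
PUSH -7 -> [-8, -7]
MOD     -> [-1]
PUSH 0  -> [-1, 0]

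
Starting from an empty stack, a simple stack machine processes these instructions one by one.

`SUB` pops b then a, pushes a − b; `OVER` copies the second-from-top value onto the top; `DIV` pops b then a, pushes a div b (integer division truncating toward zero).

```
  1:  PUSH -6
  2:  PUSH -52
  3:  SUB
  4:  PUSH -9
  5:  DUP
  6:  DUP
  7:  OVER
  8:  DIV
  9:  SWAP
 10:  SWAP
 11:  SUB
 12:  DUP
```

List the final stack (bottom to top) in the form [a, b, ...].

PUSH -6  : [-6]
PUSH -52 : [-6, -52]
SUB      : [46]
PUSH -9  : [46, -9]
DUP      : [46, -9, -9]
DUP      : [46, -9, -9, -9]
OVER     : [46, -9, -9, -9, -9]
DIV      : [46, -9, -9, 1]
SWAP     : [46, -9, 1, -9]
SWAP     : [46, -9, -9, 1]
SUB      : [46, -9, -10]
DUP      : [46, -9, -10, -10]

[46, -9, -10, -10]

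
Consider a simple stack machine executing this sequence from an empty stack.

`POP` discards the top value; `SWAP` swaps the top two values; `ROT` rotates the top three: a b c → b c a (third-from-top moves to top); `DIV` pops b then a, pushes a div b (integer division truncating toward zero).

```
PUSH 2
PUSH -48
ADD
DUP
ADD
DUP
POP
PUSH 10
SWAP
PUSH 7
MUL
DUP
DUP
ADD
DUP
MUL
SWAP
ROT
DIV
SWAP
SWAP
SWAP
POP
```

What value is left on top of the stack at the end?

PUSH 2    2
PUSH -48  2 -48
ADD       -46
DUP       -46 -46
ADD       -92
DUP       -92 -92
POP       -92
PUSH 10   -92 10
SWAP      10 -92
PUSH 7    10 -92 7
MUL       10 -644
DUP       10 -644 -644
DUP       10 -644 -644 -644
ADD       10 -644 -1288
DUP       10 -644 -1288 -1288
MUL       10 -644 1658944
SWAP      10 1658944 -644
ROT       1658944 -644 10
DIV       1658944 -64
SWAP      -64 1658944
SWAP      1658944 -64
SWAP      -64 1658944
POP       -64

-64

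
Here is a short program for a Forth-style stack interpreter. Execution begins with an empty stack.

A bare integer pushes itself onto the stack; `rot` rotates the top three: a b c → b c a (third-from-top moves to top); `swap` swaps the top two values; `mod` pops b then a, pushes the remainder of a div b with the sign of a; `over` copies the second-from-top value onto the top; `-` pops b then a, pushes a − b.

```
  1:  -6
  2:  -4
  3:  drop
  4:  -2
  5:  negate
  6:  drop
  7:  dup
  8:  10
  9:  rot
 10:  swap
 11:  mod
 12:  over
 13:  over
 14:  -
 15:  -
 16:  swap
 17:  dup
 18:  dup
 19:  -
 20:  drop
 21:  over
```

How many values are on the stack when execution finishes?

-6     → [-6]
-4     → [-6, -4]
drop   → [-6]
-2     → [-6, -2]
negate → [-6, 2]
drop   → [-6]
dup    → [-6, -6]
10     → [-6, -6, 10]
rot    → [-6, 10, -6]
swap   → [-6, -6, 10]
mod    → [-6, -6]
over   → [-6, -6, -6]
over   → [-6, -6, -6, -6]
-      → [-6, -6, 0]
-      → [-6, -6]
swap   → [-6, -6]
dup    → [-6, -6, -6]
dup    → [-6, -6, -6, -6]
-      → [-6, -6, 0]
drop   → [-6, -6]
over   → [-6, -6, -6]

3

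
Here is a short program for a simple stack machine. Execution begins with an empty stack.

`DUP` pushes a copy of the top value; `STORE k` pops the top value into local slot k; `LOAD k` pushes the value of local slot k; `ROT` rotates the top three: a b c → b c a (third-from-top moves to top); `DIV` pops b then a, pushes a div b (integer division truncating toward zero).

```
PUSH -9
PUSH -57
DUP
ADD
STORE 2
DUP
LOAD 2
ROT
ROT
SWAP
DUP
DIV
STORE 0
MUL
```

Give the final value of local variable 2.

PUSH -9  : -9
PUSH -57 : -9 -57
DUP      : -9 -57 -57
ADD      : -9 -114
STORE 2  : -9
DUP      : -9 -9
LOAD 2   : -9 -9 -114
ROT      : -9 -114 -9
ROT      : -114 -9 -9
SWAP     : -114 -9 -9
DUP      : -114 -9 -9 -9
DIV      : -114 -9 1
STORE 0  : -114 -9
MUL      : 1026

-114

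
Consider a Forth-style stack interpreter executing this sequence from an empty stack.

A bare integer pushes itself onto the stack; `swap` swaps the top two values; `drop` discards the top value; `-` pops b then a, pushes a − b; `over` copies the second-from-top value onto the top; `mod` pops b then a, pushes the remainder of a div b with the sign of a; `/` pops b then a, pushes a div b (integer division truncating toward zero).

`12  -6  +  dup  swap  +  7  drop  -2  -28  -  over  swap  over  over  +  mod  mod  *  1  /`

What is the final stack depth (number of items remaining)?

1

12   -> 12
-6   -> 12 -6
+    -> 6
dup  -> 6 6
swap -> 6 6
+    -> 12
7    -> 12 7
drop -> 12
-2   -> 12 -2
-28  -> 12 -2 -28
-    -> 12 26
over -> 12 26 12
swap -> 12 12 26
over -> 12 12 26 12
over -> 12 12 26 12 26
+    -> 12 12 26 38
mod  -> 12 12 26
mod  -> 12 12
*    -> 144
1    -> 144 1
/    -> 144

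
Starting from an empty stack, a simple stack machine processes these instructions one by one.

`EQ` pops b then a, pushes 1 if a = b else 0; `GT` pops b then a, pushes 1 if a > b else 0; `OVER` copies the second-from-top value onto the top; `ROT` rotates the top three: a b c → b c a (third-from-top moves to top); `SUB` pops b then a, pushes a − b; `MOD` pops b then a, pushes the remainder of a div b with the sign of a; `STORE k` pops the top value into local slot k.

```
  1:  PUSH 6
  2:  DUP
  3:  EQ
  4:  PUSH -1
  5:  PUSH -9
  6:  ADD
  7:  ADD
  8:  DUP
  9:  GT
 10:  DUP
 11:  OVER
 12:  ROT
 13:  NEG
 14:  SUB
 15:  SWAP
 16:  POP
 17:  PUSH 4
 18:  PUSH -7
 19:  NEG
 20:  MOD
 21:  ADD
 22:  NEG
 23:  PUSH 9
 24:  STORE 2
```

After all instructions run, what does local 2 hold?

PUSH 6  -> [6]
DUP     -> [6, 6]
EQ      -> [1]
PUSH -1 -> [1, -1]
PUSH -9 -> [1, -1, -9]
ADD     -> [1, -10]
ADD     -> [-9]
DUP     -> [-9, -9]
GT      -> [0]
DUP     -> [0, 0]
OVER    -> [0, 0, 0]
ROT     -> [0, 0, 0]
NEG     -> [0, 0, 0]
SUB     -> [0, 0]
SWAP    -> [0, 0]
POP     -> [0]
PUSH 4  -> [0, 4]
PUSH -7 -> [0, 4, -7]
NEG     -> [0, 4, 7]
MOD     -> [0, 4]
ADD     -> [4]
NEG     -> [-4]
PUSH 9  -> [-4, 9]
STORE 2 -> [-4]

9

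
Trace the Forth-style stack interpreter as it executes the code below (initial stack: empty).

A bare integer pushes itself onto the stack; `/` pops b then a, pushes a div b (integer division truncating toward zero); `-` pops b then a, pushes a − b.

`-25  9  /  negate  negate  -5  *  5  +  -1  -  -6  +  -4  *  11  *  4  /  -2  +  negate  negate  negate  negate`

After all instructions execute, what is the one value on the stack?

-25    → [-25]
9      → [-25, 9]
/      → [-2]
negate → [2]
negate → [-2]
-5     → [-2, -5]
*      → [10]
5      → [10, 5]
+      → [15]
-1     → [15, -1]
-      → [16]
-6     → [16, -6]
+      → [10]
-4     → [10, -4]
*      → [-40]
11     → [-40, 11]
*      → [-440]
4      → [-440, 4]
/      → [-110]
-2     → [-110, -2]
+      → [-112]
negate → [112]
negate → [-112]
negate → [112]
negate → [-112]

-112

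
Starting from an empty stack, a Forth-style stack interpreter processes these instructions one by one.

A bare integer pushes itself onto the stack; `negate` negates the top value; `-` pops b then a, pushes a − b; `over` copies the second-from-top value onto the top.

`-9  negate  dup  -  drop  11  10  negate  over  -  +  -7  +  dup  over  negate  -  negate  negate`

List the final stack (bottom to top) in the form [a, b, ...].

-9     -> -9
negate -> 9
dup    -> 9 9
-      -> 0
drop   -> (empty)
11     -> 11
10     -> 11 10
negate -> 11 -10
over   -> 11 -10 11
-      -> 11 -21
+      -> -10
-7     -> -10 -7
+      -> -17
dup    -> -17 -17
over   -> -17 -17 -17
negate -> -17 -17 17
-      -> -17 -34
negate -> -17 34
negate -> -17 -34

[-17, -34]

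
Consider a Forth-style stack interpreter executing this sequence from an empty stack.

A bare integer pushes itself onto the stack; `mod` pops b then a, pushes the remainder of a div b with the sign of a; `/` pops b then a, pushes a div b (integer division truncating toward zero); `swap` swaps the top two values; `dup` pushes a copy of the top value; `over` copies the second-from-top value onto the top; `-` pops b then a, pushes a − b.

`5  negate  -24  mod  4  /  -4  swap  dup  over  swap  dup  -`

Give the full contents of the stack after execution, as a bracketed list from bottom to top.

[-4, -1, -1, 0]

5      : 5
negate : -5
-24    : -5 -24
mod    : -5
4      : -5 4
/      : -1
-4     : -1 -4
swap   : -4 -1
dup    : -4 -1 -1
over   : -4 -1 -1 -1
swap   : -4 -1 -1 -1
dup    : -4 -1 -1 -1 -1
-      : -4 -1 -1 0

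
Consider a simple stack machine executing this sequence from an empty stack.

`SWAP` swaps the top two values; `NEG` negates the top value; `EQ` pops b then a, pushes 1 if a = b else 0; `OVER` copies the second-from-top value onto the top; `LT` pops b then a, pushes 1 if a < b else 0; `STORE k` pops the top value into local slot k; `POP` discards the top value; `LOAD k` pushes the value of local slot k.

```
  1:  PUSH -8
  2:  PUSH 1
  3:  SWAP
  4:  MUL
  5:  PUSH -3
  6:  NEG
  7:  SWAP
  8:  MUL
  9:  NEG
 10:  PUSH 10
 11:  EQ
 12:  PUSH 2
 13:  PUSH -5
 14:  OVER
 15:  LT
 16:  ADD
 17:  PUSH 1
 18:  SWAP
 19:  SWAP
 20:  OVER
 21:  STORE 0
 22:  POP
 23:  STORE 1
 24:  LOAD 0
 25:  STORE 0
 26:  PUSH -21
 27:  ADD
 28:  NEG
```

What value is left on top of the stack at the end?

PUSH -8  : [-8]
PUSH 1   : [-8, 1]
SWAP     : [1, -8]
MUL      : [-8]
PUSH -3  : [-8, -3]
NEG      : [-8, 3]
SWAP     : [3, -8]
MUL      : [-24]
NEG      : [24]
PUSH 10  : [24, 10]
EQ       : [0]
PUSH 2   : [0, 2]
PUSH -5  : [0, 2, -5]
OVER     : [0, 2, -5, 2]
LT       : [0, 2, 1]
ADD      : [0, 3]
PUSH 1   : [0, 3, 1]
SWAP     : [0, 1, 3]
SWAP     : [0, 3, 1]
OVER     : [0, 3, 1, 3]
STORE 0  : [0, 3, 1]
POP      : [0, 3]
STORE 1  : [0]
LOAD 0   : [0, 3]
STORE 0  : [0]
PUSH -21 : [0, -21]
ADD      : [-21]
NEG      : [21]

21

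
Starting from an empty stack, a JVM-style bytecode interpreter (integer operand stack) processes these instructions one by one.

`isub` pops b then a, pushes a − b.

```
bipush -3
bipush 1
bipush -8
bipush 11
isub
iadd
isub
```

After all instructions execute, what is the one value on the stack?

15

bipush -3  -3
bipush 1   -3 1
bipush -8  -3 1 -8
bipush 11  -3 1 -8 11
isub       -3 1 -19
iadd       -3 -18
isub       15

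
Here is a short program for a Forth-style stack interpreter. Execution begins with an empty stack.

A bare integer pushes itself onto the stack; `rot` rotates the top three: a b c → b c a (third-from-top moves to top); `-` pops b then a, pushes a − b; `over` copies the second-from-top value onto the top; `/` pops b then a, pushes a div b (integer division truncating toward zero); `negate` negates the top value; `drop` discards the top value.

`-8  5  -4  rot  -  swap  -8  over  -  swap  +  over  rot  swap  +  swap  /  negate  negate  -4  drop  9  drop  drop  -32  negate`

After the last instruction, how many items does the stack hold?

-8     : -8
5      : -8 5
-4     : -8 5 -4
rot    : 5 -4 -8
-      : 5 4
swap   : 4 5
-8     : 4 5 -8
over   : 4 5 -8 5
-      : 4 5 -13
swap   : 4 -13 5
+      : 4 -8
over   : 4 -8 4
rot    : -8 4 4
swap   : -8 4 4
+      : -8 8
swap   : 8 -8
/      : -1
negate : 1
negate : -1
-4     : -1 -4
drop   : -1
9      : -1 9
drop   : -1
drop   : (empty)
-32    : -32
negate : 32

1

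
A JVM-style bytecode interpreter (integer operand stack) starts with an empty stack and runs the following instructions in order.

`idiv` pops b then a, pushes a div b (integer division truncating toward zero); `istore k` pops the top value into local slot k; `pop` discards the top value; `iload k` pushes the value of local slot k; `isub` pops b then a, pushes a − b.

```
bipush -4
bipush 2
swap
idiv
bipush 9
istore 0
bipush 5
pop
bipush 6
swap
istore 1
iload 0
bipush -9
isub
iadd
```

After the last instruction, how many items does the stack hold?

1

bipush -4 → -4
bipush 2  → -4 2
swap      → 2 -4
idiv      → 0
bipush 9  → 0 9
istore 0  → 0
bipush 5  → 0 5
pop       → 0
bipush 6  → 0 6
swap      → 6 0
istore 1  → 6
iload 0   → 6 9
bipush -9 → 6 9 -9
isub      → 6 18
iadd      → 24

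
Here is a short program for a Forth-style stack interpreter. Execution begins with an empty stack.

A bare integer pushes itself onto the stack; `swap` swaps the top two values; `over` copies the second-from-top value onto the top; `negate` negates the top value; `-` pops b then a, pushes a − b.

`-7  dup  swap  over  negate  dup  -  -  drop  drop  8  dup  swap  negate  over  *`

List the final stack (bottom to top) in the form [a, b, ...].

-7     : -7
dup    : -7 -7
swap   : -7 -7
over   : -7 -7 -7
negate : -7 -7 7
dup    : -7 -7 7 7
-      : -7 -7 0
-      : -7 -7
drop   : -7
drop   : (empty)
8      : 8
dup    : 8 8
swap   : 8 8
negate : 8 -8
over   : 8 -8 8
*      : 8 -64

[8, -64]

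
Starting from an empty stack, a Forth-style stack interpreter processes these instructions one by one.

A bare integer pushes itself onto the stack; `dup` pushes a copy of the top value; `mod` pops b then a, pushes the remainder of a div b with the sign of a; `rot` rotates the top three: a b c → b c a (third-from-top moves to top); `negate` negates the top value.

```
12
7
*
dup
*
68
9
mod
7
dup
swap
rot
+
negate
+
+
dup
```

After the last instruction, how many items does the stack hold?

2

12      12
7       12 7
*       84
dup     84 84
*       7056
68      7056 68
9       7056 68 9
mod     7056 5
7       7056 5 7
dup     7056 5 7 7
swap    7056 5 7 7
rot     7056 7 7 5
+       7056 7 12
negate  7056 7 -12
+       7056 -5
+       7051
dup     7051 7051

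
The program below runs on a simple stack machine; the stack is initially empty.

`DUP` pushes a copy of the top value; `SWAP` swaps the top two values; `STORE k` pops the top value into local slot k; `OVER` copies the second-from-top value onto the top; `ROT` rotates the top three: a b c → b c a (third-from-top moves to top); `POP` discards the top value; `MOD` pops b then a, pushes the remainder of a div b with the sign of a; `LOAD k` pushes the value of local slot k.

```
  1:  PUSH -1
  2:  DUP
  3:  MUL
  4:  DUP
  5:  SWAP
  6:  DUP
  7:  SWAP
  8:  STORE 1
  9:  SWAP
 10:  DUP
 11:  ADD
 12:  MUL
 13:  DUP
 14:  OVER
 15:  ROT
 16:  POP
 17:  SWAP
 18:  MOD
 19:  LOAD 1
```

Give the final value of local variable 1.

1

PUSH -1 : -1
DUP     : -1 -1
MUL     : 1
DUP     : 1 1
SWAP    : 1 1
DUP     : 1 1 1
SWAP    : 1 1 1
STORE 1 : 1 1
SWAP    : 1 1
DUP     : 1 1 1
ADD     : 1 2
MUL     : 2
DUP     : 2 2
OVER    : 2 2 2
ROT     : 2 2 2
POP     : 2 2
SWAP    : 2 2
MOD     : 0
LOAD 1  : 0 1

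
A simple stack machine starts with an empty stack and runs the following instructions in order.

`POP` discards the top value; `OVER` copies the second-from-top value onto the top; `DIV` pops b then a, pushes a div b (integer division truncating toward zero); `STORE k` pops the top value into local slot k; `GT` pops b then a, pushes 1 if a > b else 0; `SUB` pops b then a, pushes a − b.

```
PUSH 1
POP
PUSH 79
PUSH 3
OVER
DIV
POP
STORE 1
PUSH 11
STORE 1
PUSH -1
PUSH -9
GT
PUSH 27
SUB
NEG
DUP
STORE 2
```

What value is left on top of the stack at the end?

PUSH 1  -> [1]
POP     -> []
PUSH 79 -> [79]
PUSH 3  -> [79, 3]
OVER    -> [79, 3, 79]
DIV     -> [79, 0]
POP     -> [79]
STORE 1 -> []
PUSH 11 -> [11]
STORE 1 -> []
PUSH -1 -> [-1]
PUSH -9 -> [-1, -9]
GT      -> [1]
PUSH 27 -> [1, 27]
SUB     -> [-26]
NEG     -> [26]
DUP     -> [26, 26]
STORE 2 -> [26]

26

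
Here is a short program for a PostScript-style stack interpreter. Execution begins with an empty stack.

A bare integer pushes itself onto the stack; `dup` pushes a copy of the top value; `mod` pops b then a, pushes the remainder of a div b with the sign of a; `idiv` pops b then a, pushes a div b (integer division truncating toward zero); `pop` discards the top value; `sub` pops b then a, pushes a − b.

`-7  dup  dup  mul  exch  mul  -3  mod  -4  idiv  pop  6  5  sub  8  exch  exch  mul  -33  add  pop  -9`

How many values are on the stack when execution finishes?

1

-7   → [-7]
dup  → [-7, -7]
dup  → [-7, -7, -7]
mul  → [-7, 49]
exch → [49, -7]
mul  → [-343]
-3   → [-343, -3]
mod  → [-1]
-4   → [-1, -4]
idiv → [0]
pop  → []
6    → [6]
5    → [6, 5]
sub  → [1]
8    → [1, 8]
exch → [8, 1]
exch → [1, 8]
mul  → [8]
-33  → [8, -33]
add  → [-25]
pop  → []
-9   → [-9]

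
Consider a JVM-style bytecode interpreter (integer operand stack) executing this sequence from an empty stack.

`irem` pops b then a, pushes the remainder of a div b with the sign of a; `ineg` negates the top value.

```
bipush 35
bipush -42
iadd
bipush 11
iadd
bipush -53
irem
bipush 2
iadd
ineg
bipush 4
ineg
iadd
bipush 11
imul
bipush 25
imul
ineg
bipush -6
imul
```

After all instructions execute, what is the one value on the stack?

bipush 35   35
bipush -42  35 -42
iadd        -7
bipush 11   -7 11
iadd        4
bipush -53  4 -53
irem        4
bipush 2    4 2
iadd        6
ineg        -6
bipush 4    -6 4
ineg        -6 -4
iadd        -10
bipush 11   -10 11
imul        -110
bipush 25   -110 25
imul        -2750
ineg        2750
bipush -6   2750 -6
imul        -16500

-16500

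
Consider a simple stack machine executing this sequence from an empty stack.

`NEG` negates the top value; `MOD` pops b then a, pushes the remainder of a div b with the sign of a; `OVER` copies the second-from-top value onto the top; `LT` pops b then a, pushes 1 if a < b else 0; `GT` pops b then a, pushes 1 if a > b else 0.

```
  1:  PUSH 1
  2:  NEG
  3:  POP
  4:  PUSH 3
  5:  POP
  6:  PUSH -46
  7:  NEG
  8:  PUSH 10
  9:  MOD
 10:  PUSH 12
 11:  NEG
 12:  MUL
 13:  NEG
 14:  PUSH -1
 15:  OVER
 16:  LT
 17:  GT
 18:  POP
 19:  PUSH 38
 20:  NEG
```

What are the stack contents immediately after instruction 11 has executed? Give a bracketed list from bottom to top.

PUSH 1   : [1]
NEG      : [-1]
POP      : []
PUSH 3   : [3]
POP      : []
PUSH -46 : [-46]
NEG      : [46]
PUSH 10  : [46, 10]
MOD      : [6]
PUSH 12  : [6, 12]
NEG      : [6, -12]

[6, -12]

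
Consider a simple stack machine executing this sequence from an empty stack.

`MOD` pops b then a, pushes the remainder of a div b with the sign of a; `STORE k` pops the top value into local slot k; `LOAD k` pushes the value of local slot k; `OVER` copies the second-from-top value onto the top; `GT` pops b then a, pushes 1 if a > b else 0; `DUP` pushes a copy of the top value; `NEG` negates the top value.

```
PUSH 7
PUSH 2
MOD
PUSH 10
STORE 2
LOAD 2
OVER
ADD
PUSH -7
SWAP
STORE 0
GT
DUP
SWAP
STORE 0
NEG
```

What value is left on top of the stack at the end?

PUSH 7  -> 7
PUSH 2  -> 7 2
MOD     -> 1
PUSH 10 -> 1 10
STORE 2 -> 1
LOAD 2  -> 1 10
OVER    -> 1 10 1
ADD     -> 1 11
PUSH -7 -> 1 11 -7
SWAP    -> 1 -7 11
STORE 0 -> 1 -7
GT      -> 1
DUP     -> 1 1
SWAP    -> 1 1
STORE 0 -> 1
NEG     -> -1

-1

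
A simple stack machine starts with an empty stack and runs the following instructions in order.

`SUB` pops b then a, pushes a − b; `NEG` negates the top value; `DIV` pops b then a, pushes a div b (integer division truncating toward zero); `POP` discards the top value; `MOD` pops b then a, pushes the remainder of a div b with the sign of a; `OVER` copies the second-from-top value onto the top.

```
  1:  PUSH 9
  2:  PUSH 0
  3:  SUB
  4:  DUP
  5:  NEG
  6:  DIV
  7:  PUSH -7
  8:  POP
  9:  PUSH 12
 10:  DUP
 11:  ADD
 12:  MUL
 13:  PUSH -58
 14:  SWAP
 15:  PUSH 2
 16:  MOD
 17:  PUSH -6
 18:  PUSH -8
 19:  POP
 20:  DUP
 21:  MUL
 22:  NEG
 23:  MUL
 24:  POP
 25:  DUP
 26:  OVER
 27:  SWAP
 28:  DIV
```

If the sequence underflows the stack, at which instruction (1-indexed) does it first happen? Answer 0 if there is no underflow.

0

PUSH 9   -> [9]
PUSH 0   -> [9, 0]
SUB      -> [9]
DUP      -> [9, 9]
NEG      -> [9, -9]
DIV      -> [-1]
PUSH -7  -> [-1, -7]
POP      -> [-1]
PUSH 12  -> [-1, 12]
DUP      -> [-1, 12, 12]
ADD      -> [-1, 24]
MUL      -> [-24]
PUSH -58 -> [-24, -58]
SWAP     -> [-58, -24]
PUSH 2   -> [-58, -24, 2]
MOD      -> [-58, 0]
PUSH -6  -> [-58, 0, -6]
PUSH -8  -> [-58, 0, -6, -8]
POP      -> [-58, 0, -6]
DUP      -> [-58, 0, -6, -6]
MUL      -> [-58, 0, 36]
NEG      -> [-58, 0, -36]
MUL      -> [-58, 0]
POP      -> [-58]
DUP      -> [-58, -58]
OVER     -> [-58, -58, -58]
SWAP     -> [-58, -58, -58]
DIV      -> [-58, 1]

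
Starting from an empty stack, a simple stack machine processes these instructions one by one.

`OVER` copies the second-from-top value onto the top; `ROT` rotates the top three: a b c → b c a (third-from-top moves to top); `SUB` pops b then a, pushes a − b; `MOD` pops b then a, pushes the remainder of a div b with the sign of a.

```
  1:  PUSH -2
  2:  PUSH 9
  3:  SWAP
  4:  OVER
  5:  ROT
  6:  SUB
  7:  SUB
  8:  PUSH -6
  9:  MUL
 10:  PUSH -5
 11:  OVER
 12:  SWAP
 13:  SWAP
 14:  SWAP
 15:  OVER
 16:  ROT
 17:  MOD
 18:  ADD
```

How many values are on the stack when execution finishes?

2

PUSH -2 : [-2]
PUSH 9  : [-2, 9]
SWAP    : [9, -2]
OVER    : [9, -2, 9]
ROT     : [-2, 9, 9]
SUB     : [-2, 0]
SUB     : [-2]
PUSH -6 : [-2, -6]
MUL     : [12]
PUSH -5 : [12, -5]
OVER    : [12, -5, 12]
SWAP    : [12, 12, -5]
SWAP    : [12, -5, 12]
SWAP    : [12, 12, -5]
OVER    : [12, 12, -5, 12]
ROT     : [12, -5, 12, 12]
MOD     : [12, -5, 0]
ADD     : [12, -5]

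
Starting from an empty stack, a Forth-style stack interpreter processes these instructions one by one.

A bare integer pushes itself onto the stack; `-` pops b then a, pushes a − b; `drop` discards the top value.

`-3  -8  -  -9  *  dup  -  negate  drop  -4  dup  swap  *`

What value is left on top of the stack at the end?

16

-3      [-3]
-8      [-3, -8]
-       [5]
-9      [5, -9]
*       [-45]
dup     [-45, -45]
-       [0]
negate  [0]
drop    []
-4      [-4]
dup     [-4, -4]
swap    [-4, -4]
*       [16]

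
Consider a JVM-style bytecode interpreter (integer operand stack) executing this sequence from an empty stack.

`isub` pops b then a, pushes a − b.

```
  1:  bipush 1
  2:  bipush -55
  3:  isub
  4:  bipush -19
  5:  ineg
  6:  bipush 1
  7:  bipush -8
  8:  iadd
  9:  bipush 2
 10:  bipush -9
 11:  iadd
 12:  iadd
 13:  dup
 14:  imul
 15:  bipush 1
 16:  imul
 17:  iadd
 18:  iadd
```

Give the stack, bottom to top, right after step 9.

[56, 19, -7, 2]

bipush 1    1
bipush -55  1 -55
isub        56
bipush -19  56 -19
ineg        56 19
bipush 1    56 19 1
bipush -8   56 19 1 -8
iadd        56 19 -7
bipush 2    56 19 -7 2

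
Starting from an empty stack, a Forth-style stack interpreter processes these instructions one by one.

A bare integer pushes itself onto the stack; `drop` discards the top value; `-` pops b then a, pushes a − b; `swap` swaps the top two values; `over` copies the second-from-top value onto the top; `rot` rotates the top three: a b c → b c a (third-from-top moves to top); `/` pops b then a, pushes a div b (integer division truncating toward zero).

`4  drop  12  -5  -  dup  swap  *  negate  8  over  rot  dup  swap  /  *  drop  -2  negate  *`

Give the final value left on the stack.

4      : 4
drop   : (empty)
12     : 12
-5     : 12 -5
-      : 17
dup    : 17 17
swap   : 17 17
*      : 289
negate : -289
8      : -289 8
over   : -289 8 -289
rot    : 8 -289 -289
dup    : 8 -289 -289 -289
swap   : 8 -289 -289 -289
/      : 8 -289 1
*      : 8 -289
drop   : 8
-2     : 8 -2
negate : 8 2
*      : 16

16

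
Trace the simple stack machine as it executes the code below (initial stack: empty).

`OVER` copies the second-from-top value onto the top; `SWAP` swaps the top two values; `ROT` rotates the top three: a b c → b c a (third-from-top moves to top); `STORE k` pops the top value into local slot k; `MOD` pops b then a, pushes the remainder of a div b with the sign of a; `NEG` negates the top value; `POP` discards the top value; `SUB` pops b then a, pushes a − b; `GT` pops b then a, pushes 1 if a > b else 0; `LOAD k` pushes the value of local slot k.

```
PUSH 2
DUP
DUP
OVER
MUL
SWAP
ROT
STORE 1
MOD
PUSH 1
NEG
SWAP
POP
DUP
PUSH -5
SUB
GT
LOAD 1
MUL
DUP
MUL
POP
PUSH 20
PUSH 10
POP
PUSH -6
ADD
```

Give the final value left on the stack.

PUSH 2  → 2
DUP     → 2 2
DUP     → 2 2 2
OVER    → 2 2 2 2
MUL     → 2 2 4
SWAP    → 2 4 2
ROT     → 4 2 2
STORE 1 → 4 2
MOD     → 0
PUSH 1  → 0 1
NEG     → 0 -1
SWAP    → -1 0
POP     → -1
DUP     → -1 -1
PUSH -5 → -1 -1 -5
SUB     → -1 4
GT      → 0
LOAD 1  → 0 2
MUL     → 0
DUP     → 0 0
MUL     → 0
POP     → (empty)
PUSH 20 → 20
PUSH 10 → 20 10
POP     → 20
PUSH -6 → 20 -6
ADD     → 14

14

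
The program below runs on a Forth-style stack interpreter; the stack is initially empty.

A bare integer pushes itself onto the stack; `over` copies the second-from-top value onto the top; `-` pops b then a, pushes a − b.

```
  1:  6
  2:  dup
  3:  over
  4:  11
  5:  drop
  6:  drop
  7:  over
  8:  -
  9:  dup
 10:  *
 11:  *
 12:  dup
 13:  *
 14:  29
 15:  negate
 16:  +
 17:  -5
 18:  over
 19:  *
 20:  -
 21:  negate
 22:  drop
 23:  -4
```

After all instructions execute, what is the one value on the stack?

6      → 6
dup    → 6 6
over   → 6 6 6
11     → 6 6 6 11
drop   → 6 6 6
drop   → 6 6
over   → 6 6 6
-      → 6 0
dup    → 6 0 0
*      → 6 0
*      → 0
dup    → 0 0
*      → 0
29     → 0 29
negate → 0 -29
+      → -29
-5     → -29 -5
over   → -29 -5 -29
*      → -29 145
-      → -174
negate → 174
drop   → (empty)
-4     → -4

-4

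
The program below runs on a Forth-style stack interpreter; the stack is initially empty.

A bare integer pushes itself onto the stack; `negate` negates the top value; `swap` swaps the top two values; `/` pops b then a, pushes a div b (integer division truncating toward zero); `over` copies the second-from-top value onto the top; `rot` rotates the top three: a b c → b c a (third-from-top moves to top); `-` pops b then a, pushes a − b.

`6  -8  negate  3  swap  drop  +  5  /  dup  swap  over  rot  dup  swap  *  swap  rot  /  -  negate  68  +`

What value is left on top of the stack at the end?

6       [6]
-8      [6, -8]
negate  [6, 8]
3       [6, 8, 3]
swap    [6, 3, 8]
drop    [6, 3]
+       [9]
5       [9, 5]
/       [1]
dup     [1, 1]
swap    [1, 1]
over    [1, 1, 1]
rot     [1, 1, 1]
dup     [1, 1, 1, 1]
swap    [1, 1, 1, 1]
*       [1, 1, 1]
swap    [1, 1, 1]
rot     [1, 1, 1]
/       [1, 1]
-       [0]
negate  [0]
68      [0, 68]
+       [68]

68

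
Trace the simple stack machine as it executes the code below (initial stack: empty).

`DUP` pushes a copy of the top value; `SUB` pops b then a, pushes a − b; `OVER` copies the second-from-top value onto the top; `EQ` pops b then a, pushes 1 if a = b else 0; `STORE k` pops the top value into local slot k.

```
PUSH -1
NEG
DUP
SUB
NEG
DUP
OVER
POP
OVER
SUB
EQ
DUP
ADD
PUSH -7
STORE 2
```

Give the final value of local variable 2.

PUSH -1 : [-1]
NEG     : [1]
DUP     : [1, 1]
SUB     : [0]
NEG     : [0]
DUP     : [0, 0]
OVER    : [0, 0, 0]
POP     : [0, 0]
OVER    : [0, 0, 0]
SUB     : [0, 0]
EQ      : [1]
DUP     : [1, 1]
ADD     : [2]
PUSH -7 : [2, -7]
STORE 2 : [2]

-7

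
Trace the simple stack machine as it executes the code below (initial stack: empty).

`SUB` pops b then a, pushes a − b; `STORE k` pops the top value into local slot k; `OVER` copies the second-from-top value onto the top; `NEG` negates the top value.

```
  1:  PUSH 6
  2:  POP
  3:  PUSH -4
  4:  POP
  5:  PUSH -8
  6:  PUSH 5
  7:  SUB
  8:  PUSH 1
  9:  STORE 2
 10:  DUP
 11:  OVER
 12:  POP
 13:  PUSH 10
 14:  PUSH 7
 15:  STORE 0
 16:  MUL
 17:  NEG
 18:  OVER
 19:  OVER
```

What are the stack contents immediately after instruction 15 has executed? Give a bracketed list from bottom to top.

[-13, -13, 10]

PUSH 6   [6]
POP      []
PUSH -4  [-4]
POP      []
PUSH -8  [-8]
PUSH 5   [-8, 5]
SUB      [-13]
PUSH 1   [-13, 1]
STORE 2  [-13]
DUP      [-13, -13]
OVER     [-13, -13, -13]
POP      [-13, -13]
PUSH 10  [-13, -13, 10]
PUSH 7   [-13, -13, 10, 7]
STORE 0  [-13, -13, 10]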